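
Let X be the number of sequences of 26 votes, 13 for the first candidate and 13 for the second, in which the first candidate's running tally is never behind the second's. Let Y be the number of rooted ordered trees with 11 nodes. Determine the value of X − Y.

726104

Reading a vote for the leader as '(' and for the other as ')' turns such a sequence into a balanced string of 13 pairs, so the count is C_13. So X = C_13 = 742900.
A rooted plane tree on 11 nodes has 10 edges, and such trees are counted by C_10. So Y = C_10 = 16796.
X − Y = 742900 − 16796 = 726104.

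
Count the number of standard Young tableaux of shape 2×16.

By the hook-length formula (or a Dyck-path bijection), SYT of shape 2×16 number C_16.
C_16 = C(32,16)/17 = 601080390/17 = 35357670.

35357670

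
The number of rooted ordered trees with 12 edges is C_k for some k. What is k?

Rooted ordered trees with n edges are counted by C_n; here n = 12.

12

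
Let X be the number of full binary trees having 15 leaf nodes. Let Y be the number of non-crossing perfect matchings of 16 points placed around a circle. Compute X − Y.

2673010

A full binary tree with L leaves has L−1 internal nodes and is counted by C_{L−1}; L = 15 gives C_14. So X = C_14 = 2674440.
Pairing 16 circle points by 8 non-crossing chords gives C_8 matchings. So Y = C_8 = 1430.
X − Y = 2674440 − 1430 = 2673010.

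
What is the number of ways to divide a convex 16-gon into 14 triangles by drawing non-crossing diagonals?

2674440

A convex 16-gon is triangulated into 14 triangles, and the number of such triangulations is the Catalan number C_{16−2} = C_14.
C_14 = C_13 · 2(2·13+1)/(13+2) = 742900 · 54/15 = 2674440.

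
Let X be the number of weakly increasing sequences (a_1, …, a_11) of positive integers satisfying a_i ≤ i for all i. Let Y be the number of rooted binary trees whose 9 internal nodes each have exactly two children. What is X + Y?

Weakly increasing sequences with a_i ≤ i biject with Dyck paths of semilength 11, so there are C_11. So X = C_11 = 58786.
Full binary trees with n internal nodes are counted by C_n; here n = 9. So Y = C_9 = 4862.
X + Y = 58786 + 4862 = 63648.

63648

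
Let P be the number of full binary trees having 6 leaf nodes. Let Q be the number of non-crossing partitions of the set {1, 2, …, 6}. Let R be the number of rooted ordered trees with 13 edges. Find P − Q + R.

742810

A full binary tree with L leaves has L−1 internal nodes and is counted by C_{L−1}; L = 6 gives C_5. So P = C_5 = 42.
The non-crossing partitions of [6] form a lattice of size C_6. So Q = C_6 = 132.
Rooted ordered trees with n edges are counted by C_n; here n = 13. So R = C_13 = 742900.
P − Q + R = 42 − 132 + 742900 = 742810.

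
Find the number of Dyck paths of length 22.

A Dyck path with 11 up-steps and 11 down-steps has semilength 11, so there are C_11 of them.
C_11 = C(22,11)/12 = 705432/12 = 58786.

58786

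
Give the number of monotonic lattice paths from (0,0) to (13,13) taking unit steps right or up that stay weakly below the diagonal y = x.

Sub-diagonal monotone paths from (0,0) to (13,13) biject with Dyck paths of semilength 13, giving C_13.
C_13 = 742900.

742900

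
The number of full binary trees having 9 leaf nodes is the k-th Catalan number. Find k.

8

A full binary tree with L leaves has L−1 internal nodes and is counted by C_{L−1}; L = 9 gives C_8.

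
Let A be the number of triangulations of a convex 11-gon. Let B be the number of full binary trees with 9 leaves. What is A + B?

Triangulations of a convex m-gon are counted by C_{m−2}; with m = 11 this is C_9. So A = C_9 = 4862.
Full binary trees with 9 leaves have 9−1 = 8 internal nodes, so there are C_8 of them. So B = C_8 = 1430.
A + B = 4862 + 1430 = 6292.

6292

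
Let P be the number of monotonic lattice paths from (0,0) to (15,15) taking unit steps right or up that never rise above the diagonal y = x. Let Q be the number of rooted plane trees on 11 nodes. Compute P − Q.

9678049

Sub-diagonal monotone paths from (0,0) to (15,15) biject with Dyck paths of semilength 15, giving C_15. So P = C_15 = 9694845.
A rooted plane tree on 11 nodes has 10 edges, and such trees are counted by C_10. So Q = C_10 = 16796.
P − Q = 9694845 − 16796 = 9678049.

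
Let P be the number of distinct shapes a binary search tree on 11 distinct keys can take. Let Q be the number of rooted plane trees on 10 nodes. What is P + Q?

63648

Rooted binary trees with 11 nodes (each child slot possibly empty) number C_11. So P = C_11 = 58786.
Rooted ordered (plane) trees on m nodes have m−1 edges and are counted by C_{m−1}; m = 10 gives C_9. So Q = C_9 = 4862.
P + Q = 58786 + 4862 = 63648.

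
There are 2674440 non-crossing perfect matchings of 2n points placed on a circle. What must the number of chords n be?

Non-crossing pairings of 2n points on a circle are counted by C_n, and C_14 = 2674440.

14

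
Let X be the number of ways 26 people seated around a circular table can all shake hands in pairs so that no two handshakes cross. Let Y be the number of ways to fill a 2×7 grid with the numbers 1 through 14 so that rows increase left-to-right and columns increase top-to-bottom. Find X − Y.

Non-crossing handshake pairings of 2n people are counted by C_n; 26 people gives n = 13. So X = C_13 = 742900.
By the hook-length formula (or a Dyck-path bijection), SYT of shape 2×7 number C_7. So Y = C_7 = 429.
X − Y = 742900 − 429 = 742471.

742471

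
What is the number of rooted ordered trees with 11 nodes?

A rooted plane tree on 11 nodes has 10 edges, and such trees are counted by C_10.
C_10 = C(20,10)/11 = 184756/11 = 16796.

16796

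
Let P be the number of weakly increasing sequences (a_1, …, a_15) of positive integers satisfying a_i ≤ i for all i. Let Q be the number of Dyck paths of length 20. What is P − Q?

9678049

Weakly increasing sequences with a_i ≤ i biject with Dyck paths of semilength 15, so there are C_15. So P = C_15 = 9694845.
Dyck paths of semilength n (length 2n) are counted by C_n; here n = 10. So Q = C_10 = 16796.
P − Q = 9694845 − 16796 = 9678049.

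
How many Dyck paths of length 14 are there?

A Dyck path with 7 up-steps and 7 down-steps has semilength 7, so there are C_7 of them.
C_7 = C(14,7)/8 = 3432/8 = 429.

429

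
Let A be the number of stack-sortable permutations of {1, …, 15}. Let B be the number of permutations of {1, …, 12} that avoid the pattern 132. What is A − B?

Stack-sortable permutations are exactly the 231-avoiding ones, counted by C_n; here n = 15. So A = C_15 = 9694845.
For any fixed pattern of length 3, the pattern-avoiding permutations of [12] number C_12. So B = C_12 = 208012.
A − B = 9694845 − 208012 = 9486833.

9486833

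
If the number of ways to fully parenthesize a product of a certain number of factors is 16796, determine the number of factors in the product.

11

Parenthesizations of m factors are counted by C_{m−1}. Since C_10 = 16796, the index is 10.
So the index is 10, and the number of factors is 10 + 1 = 11.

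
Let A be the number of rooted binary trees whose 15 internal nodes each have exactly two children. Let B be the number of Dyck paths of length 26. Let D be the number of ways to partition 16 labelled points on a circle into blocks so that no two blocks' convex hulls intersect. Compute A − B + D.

The number of full binary trees on 15 internal nodes is the Catalan number C_15. So A = C_15 = 9694845.
Dyck paths of semilength n (length 2n) are counted by C_n; here n = 13. So B = C_13 = 742900.
Non-crossing partitions of an n-element set are counted by C_n; here n = 16. So D = C_16 = 35357670.
A − B + D = 9694845 − 742900 + 35357670 = 44309615.

44309615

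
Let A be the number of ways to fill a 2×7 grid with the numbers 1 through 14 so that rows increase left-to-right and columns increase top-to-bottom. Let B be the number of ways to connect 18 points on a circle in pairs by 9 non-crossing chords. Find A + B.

5291

Standard Young tableaux of shape 2×n are counted by C_n; here n = 7. So A = C_7 = 429.
Non-crossing perfect matchings of 2n points on a circle are counted by C_n; with 18 points, n = 9. So B = C_9 = 4862.
A + B = 429 + 4862 = 5291.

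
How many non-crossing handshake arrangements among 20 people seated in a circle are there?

16796

With 20 = 2·10 people, non-crossing handshake pairings are non-crossing perfect matchings on a circle, counted by C_10.
C_10 = C(20,10)/11 = 184756/11 = 16796.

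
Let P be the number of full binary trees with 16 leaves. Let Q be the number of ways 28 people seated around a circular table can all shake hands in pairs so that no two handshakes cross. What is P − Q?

A full binary tree with L leaves has L−1 internal nodes and is counted by C_{L−1}; L = 16 gives C_15. So P = C_15 = 9694845.
Non-crossing handshake pairings of 2n people are counted by C_n; 28 people gives n = 14. So Q = C_14 = 2674440.
P − Q = 9694845 − 2674440 = 7020405.

7020405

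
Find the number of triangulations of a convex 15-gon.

742900

A convex 15-gon is triangulated into 13 triangles, and the number of such triangulations is the Catalan number C_{15−2} = C_13.
C_13 = C(26,13)/14 = 10400600/14 = 742900.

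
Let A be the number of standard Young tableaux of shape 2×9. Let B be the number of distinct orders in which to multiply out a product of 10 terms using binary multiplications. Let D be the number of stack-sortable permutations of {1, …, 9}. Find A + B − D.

4862

By the hook-length formula (or a Dyck-path bijection), SYT of shape 2×9 number C_9. So A = C_9 = 4862.
Ways to associate a product of 10 factors correspond to binary trees on 10 leaves, so the count is C_9. So B = C_9 = 4862.
Stack-sortable permutations are exactly the 231-avoiding ones, counted by C_n; here n = 9. So D = C_9 = 4862.
A + B − D = 4862 + 4862 − 4862 = 4862.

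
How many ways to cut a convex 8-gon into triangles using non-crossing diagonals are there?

A convex 8-gon is triangulated into 6 triangles, and the number of such triangulations is the Catalan number C_{8−2} = C_6.
C_6 = C(12,6)/7 = 924/7 = 132.

132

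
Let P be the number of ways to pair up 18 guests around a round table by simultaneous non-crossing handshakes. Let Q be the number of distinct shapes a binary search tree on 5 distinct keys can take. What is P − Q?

Non-crossing handshake pairings of 2n people are counted by C_n; 18 people gives n = 9. So P = C_9 = 4862.
Binary trees (left/right distinguished) on n nodes are counted by C_n; here n = 5. So Q = C_5 = 42.
P − Q = 4862 − 42 = 4820.

4820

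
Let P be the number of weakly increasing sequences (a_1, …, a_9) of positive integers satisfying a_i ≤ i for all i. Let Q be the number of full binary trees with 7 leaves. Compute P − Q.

Weakly increasing sequences with a_i ≤ i biject with Dyck paths of semilength 9, so there are C_9. So P = C_9 = 4862.
A full binary tree with L leaves has L−1 internal nodes and is counted by C_{L−1}; L = 7 gives C_6. So Q = C_6 = 132.
P − Q = 4862 − 132 = 4730.

4730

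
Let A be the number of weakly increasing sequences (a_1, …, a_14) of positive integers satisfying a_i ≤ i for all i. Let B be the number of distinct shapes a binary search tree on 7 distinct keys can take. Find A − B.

Such sub-staircase sequences of length n are counted by C_n; here n = 14. So A = C_14 = 2674440.
Binary trees (left/right distinguished) on n nodes are counted by C_n; here n = 7. So B = C_7 = 429.
A − B = 2674440 − 429 = 2674011.

2674011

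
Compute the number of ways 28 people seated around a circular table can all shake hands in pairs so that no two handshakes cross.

Non-crossing handshake pairings of 2n people are counted by C_n; 28 people gives n = 14.
C_14 = C_13 · 2(2·13+1)/(13+2) = 742900 · 54/15 = 2674440.

2674440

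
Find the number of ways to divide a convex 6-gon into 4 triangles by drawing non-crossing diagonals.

Triangulations of a convex m-gon are counted by C_{m−2}; with m = 6 this is C_4.
C_4 = C_3 · 2(2·3+1)/(3+2) = 5 · 14/5 = 14.

14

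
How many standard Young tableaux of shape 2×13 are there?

Standard Young tableaux of shape 2×n are counted by C_n; here n = 13.
C_13 = C(26,13)/14 = 10400600/14 = 742900.

742900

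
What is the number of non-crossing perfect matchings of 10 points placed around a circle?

42

Non-crossing perfect matchings of 2n points on a circle are counted by C_n; with 10 points, n = 5.
C_5 = C(10,5)/6 = 252/6 = 42.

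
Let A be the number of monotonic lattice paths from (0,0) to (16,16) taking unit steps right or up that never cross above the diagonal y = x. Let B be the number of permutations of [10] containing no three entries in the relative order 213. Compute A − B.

Monotone paths in an n×n grid that stay weakly below the diagonal are counted by C_n; here n = 16. So A = C_16 = 35357670.
For any fixed pattern of length 3, the pattern-avoiding permutations of [10] number C_10. So B = C_10 = 16796.
A − B = 35357670 − 16796 = 35340874.

35340874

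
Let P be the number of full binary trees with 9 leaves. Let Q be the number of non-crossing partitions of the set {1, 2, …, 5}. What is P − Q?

1388

Full binary trees with 9 leaves have 9−1 = 8 internal nodes, so there are C_8 of them. So P = C_8 = 1430.
The non-crossing partitions of [5] form a lattice of size C_5. So Q = C_5 = 42.
P − Q = 1430 − 42 = 1388.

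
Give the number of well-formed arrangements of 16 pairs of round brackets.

Balanced strings of n pairs of brackets are counted by C_n; here n = 16.
C_16 = C(32,16)/17 = 601080390/17 = 35357670.

35357670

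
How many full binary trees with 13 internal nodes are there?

742900

Full binary trees with n internal nodes are counted by C_n; here n = 13.
C_13 = 742900.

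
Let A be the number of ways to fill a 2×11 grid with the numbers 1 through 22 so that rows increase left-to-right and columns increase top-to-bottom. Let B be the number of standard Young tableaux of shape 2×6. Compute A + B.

Standard Young tableaux of shape 2×n are counted by C_n; here n = 11. So A = C_11 = 58786.
By the hook-length formula (or a Dyck-path bijection), SYT of shape 2×6 number C_6. So B = C_6 = 132.
A + B = 58786 + 132 = 58918.

58918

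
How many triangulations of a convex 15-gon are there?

The number of triangulations of a 15-gon is the Catalan number C_13 (index = sides − 2).
C_13 = C_12 · 2(2·12+1)/(12+2) = 208012 · 50/14 = 742900.

742900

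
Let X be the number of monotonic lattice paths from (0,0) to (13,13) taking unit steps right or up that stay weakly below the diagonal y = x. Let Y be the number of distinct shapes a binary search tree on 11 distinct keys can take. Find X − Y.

Sub-diagonal monotone paths from (0,0) to (13,13) biject with Dyck paths of semilength 13, giving C_13. So X = C_13 = 742900.
Binary trees (left/right distinguished) on n nodes are counted by C_n; here n = 11. So Y = C_11 = 58786.
X − Y = 742900 − 58786 = 684114.

684114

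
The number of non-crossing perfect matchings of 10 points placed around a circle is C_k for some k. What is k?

5

Pairing 10 circle points by 5 non-crossing chords gives C_5 matchings.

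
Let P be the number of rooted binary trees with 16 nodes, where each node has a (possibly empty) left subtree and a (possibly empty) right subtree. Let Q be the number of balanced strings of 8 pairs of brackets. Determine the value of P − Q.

35356240

Rooted binary trees with 16 nodes (each child slot possibly empty) number C_16. So P = C_16 = 35357670.
A balanced arrangement of 8 bracket pairs is a Dyck word of semilength 8, so the count is C_8. So Q = C_8 = 1430.
P − Q = 35357670 − 1430 = 35356240.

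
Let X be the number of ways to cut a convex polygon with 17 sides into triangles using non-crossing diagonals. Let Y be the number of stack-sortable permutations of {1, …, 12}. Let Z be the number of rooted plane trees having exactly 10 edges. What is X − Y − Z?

9470037

Triangulations of a convex m-gon are counted by C_{m−2}; with m = 17 this is C_15. So X = C_15 = 9694845.
Stack-sortable permutations are exactly the 231-avoiding ones, counted by C_n; here n = 12. So Y = C_12 = 208012.
Rooted ordered trees with n edges are counted by C_n; here n = 10. So Z = C_10 = 16796.
X − Y − Z = 9694845 − 208012 − 16796 = 9470037.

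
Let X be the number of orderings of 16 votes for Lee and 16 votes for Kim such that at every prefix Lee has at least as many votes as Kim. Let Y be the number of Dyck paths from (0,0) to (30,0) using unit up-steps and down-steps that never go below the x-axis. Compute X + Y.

45052515

Reading a vote for the leader as '(' and for the other as ')' turns such a sequence into a balanced string of 16 pairs, so the count is C_16. So X = C_16 = 35357670.
Paths of 15 up- and 15 down-steps that never dip below the axis are Dyck paths; their count is C_15. So Y = C_15 = 9694845.
X + Y = 35357670 + 9694845 = 45052515.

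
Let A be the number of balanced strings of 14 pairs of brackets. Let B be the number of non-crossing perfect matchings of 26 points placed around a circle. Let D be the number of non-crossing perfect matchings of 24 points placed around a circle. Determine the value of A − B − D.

1723528

Balanced strings of n pairs of brackets are counted by C_n; here n = 14. So A = C_14 = 2674440.
Non-crossing perfect matchings of 2n points on a circle are counted by C_n; with 26 points, n = 13. So B = C_13 = 742900.
Non-crossing perfect matchings of 2n points on a circle are counted by C_n; with 24 points, n = 12. So D = C_12 = 208012.
A − B − D = 2674440 − 742900 − 208012 = 1723528.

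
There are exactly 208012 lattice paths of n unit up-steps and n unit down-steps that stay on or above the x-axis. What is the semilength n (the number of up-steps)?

12

Dyck paths of semilength n are counted by C_n, and C_12 = 208012.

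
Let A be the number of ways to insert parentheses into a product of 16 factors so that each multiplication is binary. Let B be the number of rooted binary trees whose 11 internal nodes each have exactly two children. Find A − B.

9636059

Parenthesizations of m factors correspond to full binary trees with m leaves, counted by C_{m−1}; m = 16 gives C_15. So A = C_15 = 9694845.
The number of full binary trees on 11 internal nodes is the Catalan number C_11. So B = C_11 = 58786.
A − B = 9694845 − 58786 = 9636059.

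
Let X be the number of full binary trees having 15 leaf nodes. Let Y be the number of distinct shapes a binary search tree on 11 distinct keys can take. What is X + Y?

Full binary trees with 15 leaves have 15−1 = 14 internal nodes, so there are C_14 of them. So X = C_14 = 2674440.
Binary trees (left/right distinguished) on n nodes are counted by C_n; here n = 11. So Y = C_11 = 58786.
X + Y = 2674440 + 58786 = 2733226.

2733226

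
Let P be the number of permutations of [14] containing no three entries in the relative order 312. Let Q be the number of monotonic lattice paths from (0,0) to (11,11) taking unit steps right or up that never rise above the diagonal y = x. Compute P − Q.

2615654

For any fixed pattern of length 3, the pattern-avoiding permutations of [14] number C_14. So P = C_14 = 2674440.
Sub-diagonal monotone paths from (0,0) to (11,11) biject with Dyck paths of semilength 11, giving C_11. So Q = C_11 = 58786.
P − Q = 2674440 − 58786 = 2615654.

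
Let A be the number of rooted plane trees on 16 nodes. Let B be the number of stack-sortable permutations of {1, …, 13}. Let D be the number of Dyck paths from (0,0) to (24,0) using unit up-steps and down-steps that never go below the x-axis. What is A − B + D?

A rooted plane tree on 16 nodes has 15 edges, and such trees are counted by C_15. So A = C_15 = 9694845.
Stack-sortable permutations are exactly the 231-avoiding ones, counted by C_n; here n = 13. So B = C_13 = 742900.
Paths of 12 up- and 12 down-steps that never dip below the axis are Dyck paths; their count is C_12. So D = C_12 = 208012.
A − B + D = 9694845 − 742900 + 208012 = 9159957.

9159957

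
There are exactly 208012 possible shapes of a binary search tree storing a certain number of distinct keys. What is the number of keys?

12

Binary search tree shapes on n keys are counted by C_n. Since C_12 = 208012, the index is 12.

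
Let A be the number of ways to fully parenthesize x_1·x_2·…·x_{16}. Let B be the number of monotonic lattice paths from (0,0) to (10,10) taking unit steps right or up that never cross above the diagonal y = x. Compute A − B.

Parenthesizations of m factors correspond to full binary trees with m leaves, counted by C_{m−1}; m = 16 gives C_15. So A = C_15 = 9694845.
Sub-diagonal monotone paths from (0,0) to (10,10) biject with Dyck paths of semilength 10, giving C_10. So B = C_10 = 16796.
A − B = 9694845 − 16796 = 9678049.

9678049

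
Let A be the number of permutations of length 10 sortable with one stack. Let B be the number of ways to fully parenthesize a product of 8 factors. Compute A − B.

16367

Stack-sortable permutations are exactly the 231-avoiding ones, counted by C_n; here n = 10. So A = C_10 = 16796.
Ways to associate a product of 8 factors correspond to binary trees on 8 leaves, so the count is C_7. So B = C_7 = 429.
A − B = 16796 − 429 = 16367.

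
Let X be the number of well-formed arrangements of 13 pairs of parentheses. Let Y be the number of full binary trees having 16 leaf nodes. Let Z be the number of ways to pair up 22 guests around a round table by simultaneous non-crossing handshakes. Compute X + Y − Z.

Balanced strings of n pairs of brackets are counted by C_n; here n = 13. So X = C_13 = 742900.
Full binary trees with 16 leaves have 16−1 = 15 internal nodes, so there are C_15 of them. So Y = C_15 = 9694845.
Non-crossing handshake pairings of 2n people are counted by C_n; 22 people gives n = 11. So Z = C_11 = 58786.
X + Y − Z = 742900 + 9694845 − 58786 = 10378959.

10378959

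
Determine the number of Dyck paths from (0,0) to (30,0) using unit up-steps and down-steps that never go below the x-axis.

9694845

Paths of 15 up- and 15 down-steps that never dip below the axis are Dyck paths; their count is C_15.
C_15 = C(30,15)/16 = 155117520/16 = 9694845.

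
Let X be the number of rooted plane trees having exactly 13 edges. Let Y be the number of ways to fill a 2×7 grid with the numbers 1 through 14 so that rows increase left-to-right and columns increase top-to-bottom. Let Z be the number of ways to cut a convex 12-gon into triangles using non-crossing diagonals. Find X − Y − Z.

725675

Rooted ordered trees with n edges are counted by C_n; here n = 13. So X = C_13 = 742900.
Standard Young tableaux of shape 2×n are counted by C_n; here n = 7. So Y = C_7 = 429.
A convex 12-gon is triangulated into 10 triangles, and the number of such triangulations is the Catalan number C_{12−2} = C_10. So Z = C_10 = 16796.
X − Y − Z = 742900 − 429 − 16796 = 725675.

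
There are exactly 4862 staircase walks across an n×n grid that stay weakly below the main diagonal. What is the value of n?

Such diagonal-avoiding paths in an n×n grid are counted by C_n; 4862 = C_9.

9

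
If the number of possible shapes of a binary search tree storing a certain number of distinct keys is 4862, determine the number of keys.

Binary search tree shapes on n keys are counted by C_n, and C_9 = 4862.

9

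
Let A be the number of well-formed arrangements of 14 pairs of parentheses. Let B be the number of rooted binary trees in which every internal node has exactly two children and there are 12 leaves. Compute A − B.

Balanced strings of n pairs of brackets are counted by C_n; here n = 14. So A = C_14 = 2674440.
A full binary tree with L leaves has L−1 internal nodes and is counted by C_{L−1}; L = 12 gives C_11. So B = C_11 = 58786.
A − B = 2674440 − 58786 = 2615654.

2615654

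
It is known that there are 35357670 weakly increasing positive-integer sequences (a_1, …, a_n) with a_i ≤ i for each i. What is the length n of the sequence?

16

Such sub-staircase sequences of length n are counted by C_n. The Catalan number equal to 35357670 is C_16.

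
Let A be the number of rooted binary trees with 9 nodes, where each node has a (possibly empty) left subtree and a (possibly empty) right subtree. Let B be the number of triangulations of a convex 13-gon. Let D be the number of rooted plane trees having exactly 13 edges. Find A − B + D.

688976

Rooted binary trees with 9 nodes (each child slot possibly empty) number C_9. So A = C_9 = 4862.
A convex 13-gon is triangulated into 11 triangles, and the number of such triangulations is the Catalan number C_{13−2} = C_11. So B = C_11 = 58786.
A rooted plane tree with 13 edges has 14 nodes, and the count is C_13. So D = C_13 = 742900.
A − B + D = 4862 − 58786 + 742900 = 688976.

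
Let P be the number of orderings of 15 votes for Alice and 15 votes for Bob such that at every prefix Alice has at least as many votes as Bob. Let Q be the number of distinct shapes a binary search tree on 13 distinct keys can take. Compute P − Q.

8951945

Reading a vote for the leader as '(' and for the other as ')' turns such a sequence into a balanced string of 15 pairs, so the count is C_15. So P = C_15 = 9694845.
There are C_n binary search tree shapes on n keys; with n = 13 that is C_13. So Q = C_13 = 742900.
P − Q = 9694845 − 742900 = 8951945.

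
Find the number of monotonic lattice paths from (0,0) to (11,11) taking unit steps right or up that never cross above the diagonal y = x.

58786

Sub-diagonal monotone paths from (0,0) to (11,11) biject with Dyck paths of semilength 11, giving C_11.
C_11 = C_10 · 2(2·10+1)/(10+2) = 16796 · 42/12 = 58786.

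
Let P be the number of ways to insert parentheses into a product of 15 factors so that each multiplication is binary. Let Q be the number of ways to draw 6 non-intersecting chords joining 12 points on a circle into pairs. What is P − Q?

Parenthesizations of m factors correspond to full binary trees with m leaves, counted by C_{m−1}; m = 15 gives C_14. So P = C_14 = 2674440.
Pairing 12 circle points by 6 non-crossing chords gives C_6 matchings. So Q = C_6 = 132.
P − Q = 2674440 − 132 = 2674308.

2674308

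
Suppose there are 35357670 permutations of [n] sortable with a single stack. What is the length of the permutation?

16

Stack-sortable permutations of [n] are counted by C_n. The Catalan number equal to 35357670 is C_16.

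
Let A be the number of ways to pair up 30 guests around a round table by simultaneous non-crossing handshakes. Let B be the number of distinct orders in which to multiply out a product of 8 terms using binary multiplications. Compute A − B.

9694416

With 30 = 2·15 people, non-crossing handshake pairings are non-crossing perfect matchings on a circle, counted by C_15. So A = C_15 = 9694845.
Ways to associate a product of 8 factors correspond to binary trees on 8 leaves, so the count is C_7. So B = C_7 = 429.
A − B = 9694845 − 429 = 9694416.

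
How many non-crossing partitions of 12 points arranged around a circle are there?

208012

Non-crossing partitions of an n-element set are counted by C_n; here n = 12.
C_12 = C(24,12)/13 = 2704156/13 = 208012.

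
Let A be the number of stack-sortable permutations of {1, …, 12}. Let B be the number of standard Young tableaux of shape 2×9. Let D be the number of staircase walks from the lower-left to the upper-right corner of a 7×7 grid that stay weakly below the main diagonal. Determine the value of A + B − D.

By Knuth's characterisation, the stack-sortable permutations of length 12 are the 231-avoiders, numbering C_12. So A = C_12 = 208012.
By the hook-length formula (or a Dyck-path bijection), SYT of shape 2×9 number C_9. So B = C_9 = 4862.
Sub-diagonal monotone paths from (0,0) to (7,7) biject with Dyck paths of semilength 7, giving C_7. So D = C_7 = 429.
A + B − D = 208012 + 4862 − 429 = 212445.

212445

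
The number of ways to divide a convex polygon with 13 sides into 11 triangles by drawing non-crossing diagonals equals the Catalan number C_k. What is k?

The number of triangulations of a 13-gon is the Catalan number C_11 (index = sides − 2).

11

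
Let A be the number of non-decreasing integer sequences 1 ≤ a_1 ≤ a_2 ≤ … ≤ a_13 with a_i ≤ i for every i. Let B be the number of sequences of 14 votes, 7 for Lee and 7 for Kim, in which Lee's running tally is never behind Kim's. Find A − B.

Weakly increasing sequences with a_i ≤ i biject with Dyck paths of semilength 13, so there are C_13. So A = C_13 = 742900.
Ballot sequences with n votes each where one side never trails are Dyck words, counted by C_n; here n = 7. So B = C_7 = 429.
A − B = 742900 − 429 = 742471.

742471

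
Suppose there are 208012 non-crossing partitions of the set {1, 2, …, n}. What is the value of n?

12

Non-crossing partitions of [n] are counted by C_n. The Catalan number equal to 208012 is C_12.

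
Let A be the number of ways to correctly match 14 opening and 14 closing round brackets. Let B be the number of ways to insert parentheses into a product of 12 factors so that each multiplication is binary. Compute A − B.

With 14 pairs the number of balanced bracket strings is the Catalan number C_14. So A = C_14 = 2674440.
Parenthesizations of m factors correspond to full binary trees with m leaves, counted by C_{m−1}; m = 12 gives C_11. So B = C_11 = 58786.
A − B = 2674440 − 58786 = 2615654.

2615654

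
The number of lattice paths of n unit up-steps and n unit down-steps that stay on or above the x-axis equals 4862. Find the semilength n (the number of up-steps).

9

Dyck paths of semilength n are counted by C_n, and C_9 = 4862.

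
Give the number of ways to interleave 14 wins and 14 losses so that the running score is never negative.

2674440

Ballot sequences with n votes each where one side never trails are Dyck words, counted by C_n; here n = 14.
C_14 = 2674440.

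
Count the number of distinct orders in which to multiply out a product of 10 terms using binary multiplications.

Parenthesizations of m factors correspond to full binary trees with m leaves, counted by C_{m−1}; m = 10 gives C_9.
C_9 = 4862.

4862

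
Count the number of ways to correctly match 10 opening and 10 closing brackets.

Balanced strings of n pairs of brackets are counted by C_n; here n = 10.
C_10 = C(20,10)/11 = 184756/11 = 16796.

16796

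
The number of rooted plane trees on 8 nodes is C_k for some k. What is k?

Rooted ordered (plane) trees on m nodes have m−1 edges and are counted by C_{m−1}; m = 8 gives C_7.

7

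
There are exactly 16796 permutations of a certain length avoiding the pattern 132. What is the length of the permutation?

Permutations of [n] avoiding a fixed length-3 pattern are counted by C_n, and C_10 = 16796.

10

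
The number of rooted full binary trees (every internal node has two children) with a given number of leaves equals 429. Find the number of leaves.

8

Full binary trees with L leaves are counted by C_{L−1}. The Catalan number equal to 429 is C_7.
So the index is 7, and the number of leaves is 7 + 1 = 8.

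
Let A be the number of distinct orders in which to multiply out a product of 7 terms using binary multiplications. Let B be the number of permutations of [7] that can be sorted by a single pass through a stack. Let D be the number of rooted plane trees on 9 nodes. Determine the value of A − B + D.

Ways to associate a product of 7 factors correspond to binary trees on 7 leaves, so the count is C_6. So A = C_6 = 132.
By Knuth's characterisation, the stack-sortable permutations of length 7 are the 231-avoiders, numbering C_7. So B = C_7 = 429.
A rooted plane tree on 9 nodes has 8 edges, and such trees are counted by C_8. So D = C_8 = 1430.
A − B + D = 132 − 429 + 1430 = 1133.

1133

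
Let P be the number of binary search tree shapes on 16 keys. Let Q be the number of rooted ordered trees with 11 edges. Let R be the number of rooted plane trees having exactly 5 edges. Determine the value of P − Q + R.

Binary trees (left/right distinguished) on n nodes are counted by C_n; here n = 16. So P = C_16 = 35357670.
Rooted ordered trees with n edges are counted by C_n; here n = 11. So Q = C_11 = 58786.
Rooted ordered trees with n edges are counted by C_n; here n = 5. So R = C_5 = 42.
P − Q + R = 35357670 − 58786 + 42 = 35298926.

35298926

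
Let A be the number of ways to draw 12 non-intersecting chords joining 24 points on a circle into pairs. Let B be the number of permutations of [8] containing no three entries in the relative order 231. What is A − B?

Non-crossing perfect matchings of 2n points on a circle are counted by C_n; with 24 points, n = 12. So A = C_12 = 208012.
For any fixed pattern of length 3, the pattern-avoiding permutations of [8] number C_8. So B = C_8 = 1430.
A − B = 208012 − 1430 = 206582.

206582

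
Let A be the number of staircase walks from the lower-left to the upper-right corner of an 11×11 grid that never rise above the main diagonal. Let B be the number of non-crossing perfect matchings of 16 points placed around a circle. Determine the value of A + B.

60216

Sub-diagonal monotone paths from (0,0) to (11,11) biject with Dyck paths of semilength 11, giving C_11. So A = C_11 = 58786.
Non-crossing perfect matchings of 2n points on a circle are counted by C_n; with 16 points, n = 8. So B = C_8 = 1430.
A + B = 58786 + 1430 = 60216.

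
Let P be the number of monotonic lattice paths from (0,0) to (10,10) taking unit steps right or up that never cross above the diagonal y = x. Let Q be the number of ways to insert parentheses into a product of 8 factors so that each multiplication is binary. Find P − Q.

Sub-diagonal monotone paths from (0,0) to (10,10) biject with Dyck paths of semilength 10, giving C_10. So P = C_10 = 16796.
Ways to associate a product of 8 factors correspond to binary trees on 8 leaves, so the count is C_7. So Q = C_7 = 429.
P − Q = 16796 − 429 = 16367.

16367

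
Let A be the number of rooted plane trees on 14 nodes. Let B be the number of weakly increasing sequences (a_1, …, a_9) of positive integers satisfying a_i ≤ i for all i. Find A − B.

738038

Rooted ordered (plane) trees on m nodes have m−1 edges and are counted by C_{m−1}; m = 14 gives C_13. So A = C_13 = 742900.
Such sub-staircase sequences of length n are counted by C_n; here n = 9. So B = C_9 = 4862.
A − B = 742900 − 4862 = 738038.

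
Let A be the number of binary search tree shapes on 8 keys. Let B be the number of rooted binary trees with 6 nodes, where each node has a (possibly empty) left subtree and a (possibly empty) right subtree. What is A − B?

1298

Binary trees (left/right distinguished) on n nodes are counted by C_n; here n = 8. So A = C_8 = 1430.
Binary trees (left/right distinguished) on n nodes are counted by C_n; here n = 6. So B = C_6 = 132.
A − B = 1430 − 132 = 1298.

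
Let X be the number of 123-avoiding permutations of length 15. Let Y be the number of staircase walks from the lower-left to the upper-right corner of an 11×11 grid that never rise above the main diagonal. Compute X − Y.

Permutations of [n] avoiding any single length-3 pattern are counted by C_n; here n = 15. So X = C_15 = 9694845.
Monotone paths in an n×n grid that stay weakly below the diagonal are counted by C_n; here n = 11. So Y = C_11 = 58786.
X − Y = 9694845 − 58786 = 9636059.

9636059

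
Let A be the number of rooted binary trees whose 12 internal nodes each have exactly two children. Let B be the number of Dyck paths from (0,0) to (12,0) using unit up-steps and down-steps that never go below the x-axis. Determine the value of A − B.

207880

Full binary trees with n internal nodes are counted by C_n; here n = 12. So A = C_12 = 208012.
Paths of 6 up- and 6 down-steps that never dip below the axis are Dyck paths; their count is C_6. So B = C_6 = 132.
A − B = 208012 − 132 = 207880.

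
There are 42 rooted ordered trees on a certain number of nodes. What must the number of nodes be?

6

Rooted ordered trees on m nodes are counted by C_{m−1}. Since C_5 = 42, the index is 5.
So the index is 5, and the number of nodes is 5 + 1 = 6.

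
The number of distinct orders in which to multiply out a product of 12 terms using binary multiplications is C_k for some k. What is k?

11

Ways to associate a product of 12 factors correspond to binary trees on 12 leaves, so the count is C_11.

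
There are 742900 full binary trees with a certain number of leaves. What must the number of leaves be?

Full binary trees with L leaves are counted by C_{L−1}. The Catalan number equal to 742900 is C_13.
So the index is 13, and the number of leaves is 13 + 1 = 14.

14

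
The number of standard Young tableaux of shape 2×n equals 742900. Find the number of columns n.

Standard Young tableaux of shape 2×n are counted by C_n. Since C_13 = 742900, the index is 13.

13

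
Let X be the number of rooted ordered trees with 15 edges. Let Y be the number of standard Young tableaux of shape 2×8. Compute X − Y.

9693415

Rooted ordered trees with n edges are counted by C_n; here n = 15. So X = C_15 = 9694845.
Standard Young tableaux of shape 2×n are counted by C_n; here n = 8. So Y = C_8 = 1430.
X − Y = 9694845 − 1430 = 9693415.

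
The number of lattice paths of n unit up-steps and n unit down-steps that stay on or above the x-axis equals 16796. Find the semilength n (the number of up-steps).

Dyck paths of semilength n are counted by C_n. Since C_10 = 16796, the index is 10.

10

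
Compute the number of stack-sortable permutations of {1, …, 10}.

16796

Stack-sortable permutations are exactly the 231-avoiding ones, counted by C_n; here n = 10.
C_10 = C(20,10)/11 = 184756/11 = 16796.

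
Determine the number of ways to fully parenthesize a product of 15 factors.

2674440

Bracketing 15 factors into binary products is counted by C_{15−1} = C_14.
C_14 = C(28,14)/15 = 40116600/15 = 2674440.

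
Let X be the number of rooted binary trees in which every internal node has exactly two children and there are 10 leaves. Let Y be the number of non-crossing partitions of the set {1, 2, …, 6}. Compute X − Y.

4730

Full binary trees with 10 leaves have 10−1 = 9 internal nodes, so there are C_9 of them. So X = C_9 = 4862.
The non-crossing partitions of [6] form a lattice of size C_6. So Y = C_6 = 132.
X − Y = 4862 − 132 = 4730.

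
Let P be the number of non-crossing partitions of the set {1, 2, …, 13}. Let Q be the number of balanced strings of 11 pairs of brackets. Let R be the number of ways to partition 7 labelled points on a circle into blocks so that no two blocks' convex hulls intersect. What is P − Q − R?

The non-crossing partitions of [13] form a lattice of size C_13. So P = C_13 = 742900.
A balanced arrangement of 11 bracket pairs is a Dyck word of semilength 11, so the count is C_11. So Q = C_11 = 58786.
Non-crossing partitions of an n-element set are counted by C_n; here n = 7. So R = C_7 = 429.
P − Q − R = 742900 − 58786 − 429 = 683685.

683685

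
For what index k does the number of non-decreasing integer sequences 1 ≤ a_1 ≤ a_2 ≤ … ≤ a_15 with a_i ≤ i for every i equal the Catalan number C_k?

Weakly increasing sequences with a_i ≤ i biject with Dyck paths of semilength 15, so there are C_15.

15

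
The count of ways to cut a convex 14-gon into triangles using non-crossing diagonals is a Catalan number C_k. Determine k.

A convex 14-gon is triangulated into 12 triangles, and the number of such triangulations is the Catalan number C_{14−2} = C_12.

12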